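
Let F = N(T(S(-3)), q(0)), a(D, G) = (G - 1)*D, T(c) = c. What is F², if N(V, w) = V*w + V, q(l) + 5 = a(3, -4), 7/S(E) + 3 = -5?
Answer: 17689/64 ≈ 276.39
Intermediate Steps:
S(E) = -7/8 (S(E) = 7/(-3 - 5) = 7/(-8) = 7*(-⅛) = -7/8)
a(D, G) = D*(-1 + G) (a(D, G) = (-1 + G)*D = D*(-1 + G))
q(l) = -20 (q(l) = -5 + 3*(-1 - 4) = -5 + 3*(-5) = -5 - 15 = -20)
N(V, w) = V + V*w
F = 133/8 (F = -7*(1 - 20)/8 = -7/8*(-19) = 133/8 ≈ 16.625)
F² = (133/8)² = 17689/64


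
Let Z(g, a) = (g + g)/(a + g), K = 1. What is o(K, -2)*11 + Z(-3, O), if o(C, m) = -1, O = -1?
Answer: -19/2 ≈ -9.5000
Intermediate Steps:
Z(g, a) = 2*g/(a + g) (Z(g, a) = (2*g)/(a + g) = 2*g/(a + g))
o(K, -2)*11 + Z(-3, O) = -1*11 + 2*(-3)/(-1 - 3) = -11 + 2*(-3)/(-4) = -11 + 2*(-3)*(-1/4) = -11 + 3/2 = -19/2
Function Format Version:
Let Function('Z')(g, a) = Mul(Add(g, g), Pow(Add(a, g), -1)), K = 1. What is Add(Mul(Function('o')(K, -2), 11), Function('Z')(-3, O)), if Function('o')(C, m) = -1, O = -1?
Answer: Rational(-19, 2) ≈ -9.5000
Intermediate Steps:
Function('Z')(g, a) = Mul(2, g, Pow(Add(a, g), -1)) (Function('Z')(g, a) = Mul(Mul(2, g), Pow(Add(a, g), -1)) = Mul(2, g, Pow(Add(a, g), -1)))
Add(Mul(Function('o')(K, -2), 11), Function('Z')(-3, O)) = Add(Mul(-1, 11), Mul(2, -3, Pow(Add(-1, -3), -1))) = Add(-11, Mul(2, -3, Pow(-4, -1))) = Add(-11, Mul(2, -3, Rational(-1, 4))) = Add(-11, Rational(3, 2)) = Rational(-19, 2)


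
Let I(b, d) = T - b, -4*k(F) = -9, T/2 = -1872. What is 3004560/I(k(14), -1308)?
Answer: -89024/111 ≈ -802.02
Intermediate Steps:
T = -3744 (T = 2*(-1872) = -3744)
k(F) = 9/4 (k(F) = -¼*(-9) = 9/4)
I(b, d) = -3744 - b
3004560/I(k(14), -1308) = 3004560/(-3744 - 1*9/4) = 3004560/(-3744 - 9/4) = 3004560/(-14985/4) = 3004560*(-4/14985) = -89024/111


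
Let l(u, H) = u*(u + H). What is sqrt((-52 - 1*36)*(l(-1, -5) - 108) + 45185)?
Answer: sqrt(54161) ≈ 232.73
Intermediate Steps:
l(u, H) = u*(H + u)
sqrt((-52 - 1*36)*(l(-1, -5) - 108) + 45185) = sqrt((-52 - 1*36)*(-(-5 - 1) - 108) + 45185) = sqrt((-52 - 36)*(-1*(-6) - 108) + 45185) = sqrt(-88*(6 - 108) + 45185) = sqrt(-88*(-102) + 45185) = sqrt(8976 + 45185) = sqrt(54161)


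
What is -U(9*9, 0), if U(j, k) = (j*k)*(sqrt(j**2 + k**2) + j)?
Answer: 0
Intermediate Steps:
U(j, k) = j*k*(j + sqrt(j**2 + k**2)) (U(j, k) = (j*k)*(j + sqrt(j**2 + k**2)) = j*k*(j + sqrt(j**2 + k**2)))
-U(9*9, 0) = -9*9*0*(9*9 + sqrt((9*9)**2 + 0**2)) = -81*0*(81 + sqrt(81**2 + 0)) = -81*0*(81 + sqrt(6561 + 0)) = -81*0*(81 + sqrt(6561)) = -81*0*(81 + 81) = -81*0*162 = -1*0 = 0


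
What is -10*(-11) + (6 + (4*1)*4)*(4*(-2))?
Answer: -66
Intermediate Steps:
-10*(-11) + (6 + (4*1)*4)*(4*(-2)) = 110 + (6 + 4*4)*(-8) = 110 + (6 + 16)*(-8) = 110 + 22*(-8) = 110 - 176 = -66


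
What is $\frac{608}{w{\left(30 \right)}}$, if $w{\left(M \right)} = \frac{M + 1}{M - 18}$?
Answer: $\frac{7296}{31} \approx 235.35$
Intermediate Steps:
$w{\left(M \right)} = \frac{1 + M}{-18 + M}$
$\frac{608}{w{\left(30 \right)}} = \frac{608}{\frac{1}{-18 + 30} \left(1 + 30\right)} = \frac{608}{\frac{1}{12} \cdot 31} = \frac{608}{\frac{31}{12}} = 608 \cdot \frac{12}{31} = \frac{7296}{31}$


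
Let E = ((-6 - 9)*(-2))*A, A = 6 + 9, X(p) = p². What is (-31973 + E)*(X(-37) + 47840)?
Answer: -1551215307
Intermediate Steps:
A = 15
E = 450 (E = ((-6 - 9)*(-2))*15 = -15*(-2)*15 = 30*15 = 450)
(-31973 + E)*(X(-37) + 47840) = (-31973 + 450)*((-37)² + 47840) = -31523*(1369 + 47840) = -31523*49209 = -1551215307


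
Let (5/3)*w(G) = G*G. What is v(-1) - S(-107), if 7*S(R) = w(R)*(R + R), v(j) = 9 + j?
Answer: 7350538/35 ≈ 2.1002e+5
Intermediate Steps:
w(G) = 3*G²/5 (w(G) = 3*(G*G)/5 = 3*G²/5)
S(R) = 6*R³/35 (S(R) = ((3*R²/5)*(R + R))/7 = ((3*R²/5)*(2*R))/7 = (6*R³/5)/7 = 6*R³/35)
v(-1) - S(-107) = (9 - 1) - 6*(-107)³/35 = 8 - 6*(-1225043)/35 = 8 - 1*(-7350258/35) = 8 + 7350258/35 = 7350538/35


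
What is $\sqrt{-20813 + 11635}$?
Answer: $i \sqrt{9178} \approx 95.802 i$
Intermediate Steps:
$\sqrt{-20813 + 11635} = \sqrt{-9178} = i \sqrt{9178}$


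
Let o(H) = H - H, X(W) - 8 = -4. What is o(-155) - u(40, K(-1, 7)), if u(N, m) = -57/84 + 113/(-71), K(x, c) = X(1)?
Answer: 4513/1988 ≈ 2.2701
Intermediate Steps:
X(W) = 4 (X(W) = 8 - 4 = 4)
K(x, c) = 4
o(H) = 0
u(N, m) = -4513/1988 (u(N, m) = -57*1/84 + 113*(-1/71) = -19/28 - 113/71 = -4513/1988)
o(-155) - u(40, K(-1, 7)) = 0 - 1*(-4513/1988) = 0 + 4513/1988 = 4513/1988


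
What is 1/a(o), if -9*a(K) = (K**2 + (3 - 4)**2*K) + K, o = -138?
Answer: -3/6256 ≈ -0.00047954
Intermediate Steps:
a(K) = -2*K/9 - K**2/9 (a(K) = -((K**2 + (3 - 4)**2*K) + K)/9 = -((K**2 + (-1)**2*K) + K)/9 = -((K**2 + 1*K) + K)/9 = -((K**2 + K) + K)/9 = -((K + K**2) + K)/9 = -(K**2 + 2*K)/9 = -2*K/9 - K**2/9)
1/a(o) = 1/(-1/9*(-138)*(2 - 138)) = 1/(-1/9*(-138)*(-136)) = 1/(-6256/3) = -3/6256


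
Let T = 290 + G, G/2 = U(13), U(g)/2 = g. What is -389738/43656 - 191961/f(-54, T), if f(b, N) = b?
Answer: 25800011/7276 ≈ 3545.9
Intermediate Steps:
U(g) = 2*g
G = 52 (G = 2*(2*13) = 2*26 = 52)
T = 342 (T = 290 + 52 = 342)
-389738/43656 - 191961/f(-54, T) = -389738/43656 - 191961/(-54) = -389738*1/43656 - 191961*(-1/54) = -194869/21828 + 21329/6 = 25800011/7276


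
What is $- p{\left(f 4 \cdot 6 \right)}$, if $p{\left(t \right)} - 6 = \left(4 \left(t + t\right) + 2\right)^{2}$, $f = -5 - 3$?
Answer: $-2353162$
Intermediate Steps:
$f = -8$ ($f = -5 - 3 = -8$)
$p{\left(t \right)} = 6 + \left(2 + 8 t\right)^{2}$ ($p{\left(t \right)} = 6 + \left(4 \left(t + t\right) + 2\right)^{2} = 6 + \left(4 \cdot 2 t + 2\right)^{2} = 6 + \left(8 t + 2\right)^{2} = 6 + \left(2 + 8 t\right)^{2}$)
$- p{\left(f 4 \cdot 6 \right)} = - (10 + 32 \left(- 8 \cdot 4 \cdot 6\right) + 64 \left(- 8 \cdot 4 \cdot 6\right)^{2}) = - (10 + 32 \left(\left(-8\right) 24\right) + 64 \left(\left(-8\right) 24\right)^{2}) = - (10 + 32 \left(-192\right) + 64 \left(-192\right)^{2}) = - (10 - 6144 + 64 \cdot 36864) = - (10 - 6144 + 2359296) = \left(-1\right) 2353162 = -2353162$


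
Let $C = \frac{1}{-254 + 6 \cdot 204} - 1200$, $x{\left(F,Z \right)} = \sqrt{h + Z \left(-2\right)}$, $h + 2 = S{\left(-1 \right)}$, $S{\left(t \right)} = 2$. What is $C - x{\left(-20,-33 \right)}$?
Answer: $- \frac{1163999}{970} - \sqrt{66} \approx -1208.1$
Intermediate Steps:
$h = 0$ ($h = -2 + 2 = 0$)
$x{\left(F,Z \right)} = \sqrt{2} \sqrt{- Z}$ ($x{\left(F,Z \right)} = \sqrt{0 + Z \left(-2\right)} = \sqrt{0 - 2 Z} = \sqrt{- 2 Z} = \sqrt{2} \sqrt{- Z}$)
$C = - \frac{1163999}{970}$ ($C = \frac{1}{-254 + 1224} - 1200 = \frac{1}{970} - 1200 = - \frac{1163999}{970} \approx -1200.0$)
$C - x{\left(-20,-33 \right)} = - \frac{1163999}{970} - \sqrt{2} \sqrt{\left(-1\right) \left(-33\right)} = - \frac{1163999}{970} - \sqrt{2} \sqrt{33} = - \frac{1163999}{970} - \sqrt{66}$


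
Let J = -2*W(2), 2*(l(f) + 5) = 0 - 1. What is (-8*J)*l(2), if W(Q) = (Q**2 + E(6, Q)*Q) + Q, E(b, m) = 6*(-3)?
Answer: 2640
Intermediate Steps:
l(f) = -11/2 (l(f) = -5 + (0 - 1)/2 = -5 + (1/2)*(-1) = -5 - 1/2 = -11/2)
E(b, m) = -18
W(Q) = Q**2 - 17*Q (W(Q) = (Q**2 - 18*Q) + Q = Q**2 - 17*Q)
J = 60 (J = -4*(-17 + 2) = -4*(-15) = -2*(-30) = 60)
(-8*J)*l(2) = -8*60*(-11/2) = -480*(-11/2) = 2640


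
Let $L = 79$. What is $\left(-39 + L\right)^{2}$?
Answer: $1600$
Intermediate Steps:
$\left(-39 + L\right)^{2} = \left(-39 + 79\right)^{2} = 40^{2} = 1600$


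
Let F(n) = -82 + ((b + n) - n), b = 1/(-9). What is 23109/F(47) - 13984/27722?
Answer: -2887991729/10243279 ≈ -281.94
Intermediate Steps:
b = -⅑ ≈ -0.11111
F(n) = -739/9 (F(n) = -82 + ((-⅑ + n) - n) = -82 - ⅑ = -739/9)
23109/F(47) - 13984/27722 = 23109/(-739/9) - 13984/27722 = 23109*(-9/739) - 13984*1/27722 = -207981/739 - 6992/13861 = -2887991729/10243279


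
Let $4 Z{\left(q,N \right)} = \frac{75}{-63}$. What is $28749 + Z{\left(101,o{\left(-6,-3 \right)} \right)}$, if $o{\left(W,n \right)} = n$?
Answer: $\frac{2414891}{84} \approx 28749.0$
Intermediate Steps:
$Z{\left(q,N \right)} = - \frac{25}{84}$ ($Z{\left(q,N \right)} = \frac{75 \frac{1}{-63}}{4} = \frac{75 \left(- \frac{1}{63}\right)}{4} = \frac{1}{4} \left(- \frac{25}{21}\right) = - \frac{25}{84}$)
$28749 + Z{\left(101,o{\left(-6,-3 \right)} \right)} = 28749 - \frac{25}{84} = \frac{2414891}{84}$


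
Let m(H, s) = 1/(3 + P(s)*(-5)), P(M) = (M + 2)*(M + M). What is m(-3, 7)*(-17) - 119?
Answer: -74596/627 ≈ -118.97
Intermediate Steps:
P(M) = 2*M*(2 + M) (P(M) = (2 + M)*(2*M) = 2*M*(2 + M))
m(H, s) = 1/(3 - 10*s*(2 + s)) (m(H, s) = 1/(3 + (2*s*(2 + s))*(-5)) = 1/(3 - 10*s*(2 + s)))
m(-3, 7)*(-17) - 119 = -1/(-3 + 10*7*(2 + 7))*(-17) - 119 = -1/(-3 + 10*7*9)*(-17) - 119 = -1/(-3 + 630)*(-17) - 119 = -1/627*(-17) - 119 = 17/627 - 119 = -74596/627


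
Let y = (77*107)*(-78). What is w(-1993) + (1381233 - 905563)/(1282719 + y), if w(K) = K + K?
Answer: -2550871252/640077 ≈ -3985.3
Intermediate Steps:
w(K) = 2*K
y = -642642 (y = 8239*(-78) = -642642)
w(-1993) + (1381233 - 905563)/(1282719 + y) = 2*(-1993) + (1381233 - 905563)/(1282719 - 642642) = -3986 + 475670/640077 = -2550871252/640077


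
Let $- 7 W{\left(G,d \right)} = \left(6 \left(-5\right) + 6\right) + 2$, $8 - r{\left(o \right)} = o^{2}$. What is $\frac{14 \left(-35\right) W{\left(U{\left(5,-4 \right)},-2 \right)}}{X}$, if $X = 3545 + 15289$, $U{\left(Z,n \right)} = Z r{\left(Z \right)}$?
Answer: $- \frac{770}{9417} \approx -0.081767$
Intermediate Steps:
$r{\left(o \right)} = 8 - o^{2}$
$U{\left(Z,n \right)} = Z \left(8 - Z^{2}\right)$
$W{\left(G,d \right)} = \frac{22}{7}$ ($W{\left(G,d \right)} = - \frac{\left(6 \left(-5\right) + 6\right) + 2}{7} = - \frac{\left(-30 + 6\right) + 2}{7} = - \frac{-24 + 2}{7} = \left(- \frac{1}{7}\right) \left(-22\right) = \frac{22}{7}$)
$X = 18834$
$\frac{14 \left(-35\right) W{\left(U{\left(5,-4 \right)},-2 \right)}}{X} = \frac{14 \left(-35\right) \frac{22}{7}}{18834} = \left(-490\right) \frac{22}{7} \cdot \frac{1}{18834} = \left(-1540\right) \frac{1}{18834} = - \frac{770}{9417}$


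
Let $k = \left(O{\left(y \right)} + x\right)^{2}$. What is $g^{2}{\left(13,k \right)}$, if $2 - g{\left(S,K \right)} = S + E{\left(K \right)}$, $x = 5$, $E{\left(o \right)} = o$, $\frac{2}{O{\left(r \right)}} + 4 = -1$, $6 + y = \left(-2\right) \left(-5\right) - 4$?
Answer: $\frac{646416}{625} \approx 1034.3$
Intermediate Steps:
$y = 0$ ($y = -6 - -6 = -6 + \left(10 - 4\right) = -6 + 6 = 0$)
$O{\left(r \right)} = - \frac{2}{5}$ ($O{\left(r \right)} = \frac{2}{-4 - 1} = \frac{2}{-5} = 2 \left(- \frac{1}{5}\right) = - \frac{2}{5}$)
$k = \frac{529}{25}$ ($k = \left(- \frac{2}{5} + 5\right)^{2} = \left(\frac{23}{5}\right)^{2} = \frac{529}{25} \approx 21.16$)
$g{\left(S,K \right)} = 2 - K - S$ ($g{\left(S,K \right)} = 2 - \left(S + K\right) = 2 - \left(K + S\right) = 2 - K - S$)
$g^{2}{\left(13,k \right)} = \left(2 - \frac{529}{25} - 13\right)^{2} = \left(- \frac{804}{25}\right)^{2} = \frac{646416}{625}$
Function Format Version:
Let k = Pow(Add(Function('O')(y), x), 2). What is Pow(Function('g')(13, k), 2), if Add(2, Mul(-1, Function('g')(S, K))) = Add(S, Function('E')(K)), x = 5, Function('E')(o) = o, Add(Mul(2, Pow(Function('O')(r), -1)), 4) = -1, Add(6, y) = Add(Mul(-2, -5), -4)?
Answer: Rational(646416, 625) ≈ 1034.3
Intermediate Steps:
y = 0 (y = Add(-6, Add(Mul(-2, -5), -4)) = Add(-6, Add(10, -4)) = Add(-6, 6) = 0)
Function('O')(r) = Rational(-2, 5) (Function('O')(r) = Mul(2, Pow(Add(-4, -1), -1)) = Mul(2, Pow(-5, -1)) = Mul(2, Rational(-1, 5)) = Rational(-2, 5))
k = Rational(529, 25) (k = Pow(Add(Rational(-2, 5), 5), 2) = Pow(Rational(23, 5), 2) = Rational(529, 25) ≈ 21.160)
Function('g')(S, K) = Add(2, Mul(-1, K), Mul(-1, S)) (Function('g')(S, K) = Add(2, Mul(-1, Add(S, K))) = Add(2, Mul(-1, Add(K, S))) = Add(2, Add(Mul(-1, K), Mul(-1, S))) = Add(2, Mul(-1, K), Mul(-1, S)))
Pow(Function('g')(13, k), 2) = Pow(Add(2, Mul(-1, Rational(529, 25)), Mul(-1, 13)), 2) = Pow(Add(2, Rational(-529, 25), -13), 2) = Pow(Rational(-804, 25), 2) = Rational(646416, 625)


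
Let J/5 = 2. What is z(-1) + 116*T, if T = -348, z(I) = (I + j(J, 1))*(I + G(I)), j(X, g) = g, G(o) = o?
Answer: -40368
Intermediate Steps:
J = 10 (J = 5*2 = 10)
z(I) = 2*I*(1 + I) (z(I) = (I + 1)*(I + I) = (1 + I)*(2*I) = 2*I*(1 + I))
z(-1) + 116*T = 2*(-1)*(1 - 1) + 116*(-348) = 2*(-1)*0 - 40368 = 0 - 40368 = -40368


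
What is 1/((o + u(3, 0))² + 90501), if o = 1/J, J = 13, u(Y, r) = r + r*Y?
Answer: 169/15294670 ≈ 1.1050e-5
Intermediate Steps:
u(Y, r) = r + Y*r
o = 1/13 ≈ 0.076923
1/((o + u(3, 0))² + 90501) = 1/((1/13 + 0*(1 + 3))² + 90501) = 1/((1/13 + 0*4)² + 90501) = 1/((1/13 + 0)² + 90501) = 1/((1/13)² + 90501) = 1/(1/169 + 90501) = 1/(15294670/169) = 169/15294670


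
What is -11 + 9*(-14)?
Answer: -137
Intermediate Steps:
-11 + 9*(-14) = -11 - 126 = -137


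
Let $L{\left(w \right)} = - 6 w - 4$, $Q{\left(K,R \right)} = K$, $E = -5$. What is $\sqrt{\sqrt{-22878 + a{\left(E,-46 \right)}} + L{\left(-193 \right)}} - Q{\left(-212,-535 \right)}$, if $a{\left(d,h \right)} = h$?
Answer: $212 + \sqrt{1154 + 2 i \sqrt{5731}} \approx 246.04 + 2.2237 i$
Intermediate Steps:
$L{\left(w \right)} = -4 - 6 w$
$\sqrt{\sqrt{-22878 + a{\left(E,-46 \right)}} + L{\left(-193 \right)}} - Q{\left(-212,-535 \right)} = \sqrt{\sqrt{-22878 - 46} - -1154} - -212 = \sqrt{\sqrt{-22924} + \left(-4 + 1158\right)} + 212 = \sqrt{2 i \sqrt{5731} + 1154} + 212 = \sqrt{1154 + 2 i \sqrt{5731}} + 212 = 212 + \sqrt{1154 + 2 i \sqrt{5731}}$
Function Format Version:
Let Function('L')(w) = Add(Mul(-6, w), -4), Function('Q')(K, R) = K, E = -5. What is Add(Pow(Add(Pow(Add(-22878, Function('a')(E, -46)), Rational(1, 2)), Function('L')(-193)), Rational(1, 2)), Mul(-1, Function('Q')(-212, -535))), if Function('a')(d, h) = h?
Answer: Add(212, Pow(Add(1154, Mul(2, I, Pow(5731, Rational(1, 2)))), Rational(1, 2))) ≈ Add(246.04, Mul(2.2237, I))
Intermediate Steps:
Function('L')(w) = Add(-4, Mul(-6, w))
Add(Pow(Add(Pow(Add(-22878, Function('a')(E, -46)), Rational(1, 2)), Function('L')(-193)), Rational(1, 2)), Mul(-1, Function('Q')(-212, -535))) = Add(Pow(Add(Pow(Add(-22878, -46), Rational(1, 2)), Add(-4, Mul(-6, -193))), Rational(1, 2)), Mul(-1, -212)) = Add(Pow(Add(Pow(-22924, Rational(1, 2)), Add(-4, 1158)), Rational(1, 2)), 212) = Add(Pow(Add(Mul(2, I, Pow(5731, Rational(1, 2))), 1154), Rational(1, 2)), 212) = Add(Pow(Add(1154, Mul(2, I, Pow(5731, Rational(1, 2)))), Rational(1, 2)), 212) = Add(212, Pow(Add(1154, Mul(2, I, Pow(5731, Rational(1, 2)))), Rational(1, 2)))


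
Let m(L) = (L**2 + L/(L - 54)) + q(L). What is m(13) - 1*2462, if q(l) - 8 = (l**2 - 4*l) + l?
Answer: -88368/41 ≈ -2155.3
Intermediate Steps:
q(l) = 8 + l**2 - 3*l (q(l) = 8 + ((l**2 - 4*l) + l) = 8 + (l**2 - 3*l) = 8 + l**2 - 3*l)
m(L) = 8 - 3*L + 2*L**2 + L/(-54 + L) (m(L) = (L**2 + L/(L - 54)) + (8 + L**2 - 3*L) = (L**2 + L/(-54 + L)) + (8 + L**2 - 3*L) = 8 - 3*L + 2*L**2 + L/(-54 + L))
m(13) - 1*2462 = (-432 - 111*13**2 + 2*13**3 + 171*13)/(-54 + 13) - 1*2462 = (-432 - 111*169 + 2*2197 + 2223)/(-41) - 2462 = -(-432 - 18759 + 4394 + 2223)/41 - 2462 = -1/41*(-12574) - 2462 = 12574/41 - 2462 = -88368/41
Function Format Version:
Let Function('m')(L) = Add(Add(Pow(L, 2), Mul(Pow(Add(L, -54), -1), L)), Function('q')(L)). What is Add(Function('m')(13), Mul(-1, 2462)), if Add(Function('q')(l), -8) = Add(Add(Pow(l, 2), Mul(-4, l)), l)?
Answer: Rational(-88368, 41) ≈ -2155.3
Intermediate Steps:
Function('q')(l) = Add(8, Pow(l, 2), Mul(-3, l)) (Function('q')(l) = Add(8, Add(Add(Pow(l, 2), Mul(-4, l)), l)) = Add(8, Add(Pow(l, 2), Mul(-3, l))) = Add(8, Pow(l, 2), Mul(-3, l)))
Function('m')(L) = Add(8, Mul(-3, L), Mul(2, Pow(L, 2)), Mul(L, Pow(Add(-54, L), -1))) (Function('m')(L) = Add(Add(Pow(L, 2), Mul(Pow(Add(L, -54), -1), L)), Add(8, Pow(L, 2), Mul(-3, L))) = Add(Add(Pow(L, 2), Mul(Pow(Add(-54, L), -1), L)), Add(8, Pow(L, 2), Mul(-3, L))) = Add(Add(Pow(L, 2), Mul(L, Pow(Add(-54, L), -1))), Add(8, Pow(L, 2), Mul(-3, L))) = Add(8, Mul(-3, L), Mul(2, Pow(L, 2)), Mul(L, Pow(Add(-54, L), -1))))
Add(Function('m')(13), Mul(-1, 2462)) = Add(Mul(Pow(Add(-54, 13), -1), Add(-432, Mul(-111, Pow(13, 2)), Mul(2, Pow(13, 3)), Mul(171, 13))), Mul(-1, 2462)) = Add(Mul(Pow(-41, -1), Add(-432, Mul(-111, 169), Mul(2, 2197), 2223)), -2462) = Add(Mul(Rational(-1, 41), Add(-432, -18759, 4394, 2223)), -2462) = Add(Mul(Rational(-1, 41), -12574), -2462) = Add(Rational(12574, 41), -2462) = Rational(-88368, 41)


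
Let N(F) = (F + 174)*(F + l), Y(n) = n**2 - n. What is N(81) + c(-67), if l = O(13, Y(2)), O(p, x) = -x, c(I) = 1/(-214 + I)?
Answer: 5660744/281 ≈ 20145.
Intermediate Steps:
l = -2 (l = -2*(-1 + 2) = -2 ≈ -2.0000)
N(F) = (-2 + F)*(174 + F) (N(F) = (F + 174)*(F - 2) = (174 + F)*(-2 + F) = (-2 + F)*(174 + F))
N(81) + c(-67) = (-348 + 81**2 + 172*81) + 1/(-214 - 67) = (-348 + 6561 + 13932) + 1/(-281) = 20145 - 1/281 = 5660744/281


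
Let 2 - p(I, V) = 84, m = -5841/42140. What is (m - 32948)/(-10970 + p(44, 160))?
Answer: 1388434561/465731280 ≈ 2.9812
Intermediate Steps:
m = -5841/42140 (m = -5841*1/42140 = -5841/42140 ≈ -0.13861)
p(I, V) = -82 (p(I, V) = 2 - 1*84 = 2 - 84 = -82)
(m - 32948)/(-10970 + p(44, 160)) = (-5841/42140 - 32948)/(-10970 - 82) = -1388434561/42140/(-11052) = -1388434561/42140*(-1/11052) = 1388434561/465731280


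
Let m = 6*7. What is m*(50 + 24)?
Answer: 3108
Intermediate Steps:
m = 42
m*(50 + 24) = 42*(50 + 24) = 42*74 = 3108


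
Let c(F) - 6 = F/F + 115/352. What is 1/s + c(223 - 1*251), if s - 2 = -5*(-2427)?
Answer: 31301675/4272224 ≈ 7.3268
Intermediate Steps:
c(F) = 2579/352 (c(F) = 6 + (F/F + 115/352) = 6 + (1 + 115*(1/352)) = 6 + (1 + 115/352) = 6 + 467/352 = 2579/352)
s = 12137 (s = 2 - 5*(-2427) = 2 + 12135 = 12137)
1/s + c(223 - 1*251) = 1/12137 + 2579/352 = 31301675/4272224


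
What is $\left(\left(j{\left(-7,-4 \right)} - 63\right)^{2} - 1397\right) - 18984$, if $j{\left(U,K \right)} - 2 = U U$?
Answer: $-20237$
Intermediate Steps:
$j{\left(U,K \right)} = 2 + U^{2}$ ($j{\left(U,K \right)} = 2 + U U = 2 + U^{2}$)
$\left(\left(j{\left(-7,-4 \right)} - 63\right)^{2} - 1397\right) - 18984 = \left(\left(\left(2 + \left(-7\right)^{2}\right) - 63\right)^{2} - 1397\right) - 18984 = \left(\left(\left(2 + 49\right) - 63\right)^{2} - 1397\right) - 18984 = \left(\left(51 - 63\right)^{2} - 1397\right) - 18984 = \left(\left(-12\right)^{2} - 1397\right) - 18984 = \left(144 - 1397\right) - 18984 = -1253 - 18984 = -20237$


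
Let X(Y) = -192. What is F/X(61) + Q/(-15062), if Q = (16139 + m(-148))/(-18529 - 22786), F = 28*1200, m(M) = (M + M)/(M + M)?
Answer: -10890012661/62228653 ≈ -175.00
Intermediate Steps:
m(M) = 1 (m(M) = (2*M)/((2*M)) = (2*M)*(1/(2*M)) = 1)
F = 33600
Q = -3228/8263 (Q = (16139 + 1)/(-18529 - 22786) = 16140/(-41315) = 16140*(-1/41315) = -3228/8263 ≈ -0.39066)
F/X(61) + Q/(-15062) = 33600/(-192) - 3228/8263/(-15062) = 33600*(-1/192) - 3228/8263*(-1/15062) = -175 + 1614/62228653 = -10890012661/62228653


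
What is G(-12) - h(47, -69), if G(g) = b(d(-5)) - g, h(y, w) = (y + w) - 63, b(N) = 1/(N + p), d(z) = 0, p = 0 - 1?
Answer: 96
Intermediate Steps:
p = -1
b(N) = 1/(-1 + N) (b(N) = 1/(N - 1) = 1/(-1 + N))
h(y, w) = -63 + w + y (h(y, w) = (w + y) - 63 = -63 + w + y)
G(g) = -1 - g (G(g) = 1/(-1 + 0) - g = 1/(-1) - g = -1 - g)
G(-12) - h(47, -69) = (-1 - 1*(-12)) - (-63 - 69 + 47) = (-1 + 12) - 1*(-85) = 11 + 85 = 96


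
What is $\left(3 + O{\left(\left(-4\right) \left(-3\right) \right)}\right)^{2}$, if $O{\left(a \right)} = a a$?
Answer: $21609$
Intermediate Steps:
$O{\left(a \right)} = a^{2}$
$\left(3 + O{\left(\left(-4\right) \left(-3\right) \right)}\right)^{2} = \left(3 + \left(\left(-4\right) \left(-3\right)\right)^{2}\right)^{2} = \left(3 + 12^{2}\right)^{2} = \left(3 + 144\right)^{2} = 147^{2} = 21609$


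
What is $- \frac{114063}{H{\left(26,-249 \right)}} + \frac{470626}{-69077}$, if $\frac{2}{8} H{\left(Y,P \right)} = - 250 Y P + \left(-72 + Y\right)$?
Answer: $- \frac{3054625258667}{447191787832} \approx -6.8307$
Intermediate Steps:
$H{\left(Y,P \right)} = -288 + 4 Y - 1000 P Y$ ($H{\left(Y,P \right)} = 4 \left(- 250 Y P + \left(-72 + Y\right)\right) = 4 \left(- 250 P Y + \left(-72 + Y\right)\right) = 4 \left(-72 + Y - 250 P Y\right) = -288 + 4 Y - 1000 P Y$)
$- \frac{114063}{H{\left(26,-249 \right)}} + \frac{470626}{-69077} = - \frac{114063}{-288 + 4 \cdot 26 - \left(-249000\right) 26} + \frac{470626}{-69077} = - \frac{114063}{-288 + 104 + 6474000} + 470626 \left(- \frac{1}{69077}\right) = - \frac{114063}{6473816} - \frac{470626}{69077} = - \frac{3054625258667}{447191787832}$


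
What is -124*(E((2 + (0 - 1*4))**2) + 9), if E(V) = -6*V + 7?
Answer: 992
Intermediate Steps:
E(V) = 7 - 6*V
-124*(E((2 + (0 - 1*4))**2) + 9) = -124*((7 - 6*(2 + (0 - 1*4))**2) + 9) = -124*((7 - 6*(2 + (0 - 4))**2) + 9) = -124*((7 - 6*(2 - 4)**2) + 9) = -124*((7 - 6*(-2)**2) + 9) = -124*((7 - 6*4) + 9) = -124*((7 - 24) + 9) = -124*(-17 + 9) = -124*(-8) = 992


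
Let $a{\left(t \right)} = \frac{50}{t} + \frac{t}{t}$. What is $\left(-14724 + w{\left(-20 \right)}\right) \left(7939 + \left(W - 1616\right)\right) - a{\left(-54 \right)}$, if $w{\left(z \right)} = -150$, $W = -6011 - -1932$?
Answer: $- \frac{901185914}{27} \approx -3.3377 \cdot 10^{7}$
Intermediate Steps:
$W = -4079$ ($W = -6011 + 1932 = -4079$)
$a{\left(t \right)} = 1 + \frac{50}{t}$ ($a{\left(t \right)} = \frac{50}{t} + 1 = 1 + \frac{50}{t}$)
$\left(-14724 + w{\left(-20 \right)}\right) \left(7939 + \left(W - 1616\right)\right) - a{\left(-54 \right)} = \left(-14724 - 150\right) \left(7939 - 5695\right) - \frac{50 - 54}{-54} = - 14874 \left(7939 - 5695\right) - \left(- \frac{1}{54}\right) \left(-4\right) = - 14874 \left(7939 - 5695\right) - \frac{2}{27} = \left(-14874\right) 2244 - \frac{2}{27} = -33377256 - \frac{2}{27} = - \frac{901185914}{27}$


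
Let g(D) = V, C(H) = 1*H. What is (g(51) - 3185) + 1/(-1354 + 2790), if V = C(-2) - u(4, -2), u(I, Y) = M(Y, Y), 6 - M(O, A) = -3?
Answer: -4589455/1436 ≈ -3196.0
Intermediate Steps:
M(O, A) = 9 (M(O, A) = 6 - 1*(-3) = 6 + 3 = 9)
u(I, Y) = 9
C(H) = H
V = -11 (V = -2 - 1*9 = -2 - 9 = -11)
g(D) = -11
(g(51) - 3185) + 1/(-1354 + 2790) = (-11 - 3185) + 1/(-1354 + 2790) = -3196 + 1/1436 = -4589455/1436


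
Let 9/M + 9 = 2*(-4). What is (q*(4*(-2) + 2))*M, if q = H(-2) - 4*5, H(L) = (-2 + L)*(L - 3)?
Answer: 0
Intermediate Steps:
H(L) = (-3 + L)*(-2 + L) (H(L) = (-2 + L)*(-3 + L) = (-3 + L)*(-2 + L))
q = 0 (q = (6 + (-2)**2 - 5*(-2)) - 4*5 = (6 + 4 + 10) - 20 = 20 - 20 = 0)
M = -9/17 (M = 9/(-9 + 2*(-4)) = 9/(-9 - 8) = 9/(-17) = 9*(-1/17) = -9/17 ≈ -0.52941)
(q*(4*(-2) + 2))*M = (0*(4*(-2) + 2))*(-9/17) = (0*(-8 + 2))*(-9/17) = (0*(-6))*(-9/17) = 0*(-9/17) = 0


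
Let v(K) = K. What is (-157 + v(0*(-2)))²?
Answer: 24649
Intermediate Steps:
(-157 + v(0*(-2)))² = (-157 + 0*(-2))² = (-157 + 0)² = (-157)² = 24649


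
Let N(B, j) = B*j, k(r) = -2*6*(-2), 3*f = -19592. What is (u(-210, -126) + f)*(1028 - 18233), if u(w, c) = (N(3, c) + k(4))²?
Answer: -2043701660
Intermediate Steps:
f = -19592/3 (f = (⅓)*(-19592) = -19592/3 ≈ -6530.7)
k(r) = 24 (k(r) = -12*(-2) = 24)
u(w, c) = (24 + 3*c)² (u(w, c) = (3*c + 24)² = (24 + 3*c)²)
(u(-210, -126) + f)*(1028 - 18233) = (9*(8 - 126)² - 19592/3)*(1028 - 18233) = (9*(-118)² - 19592/3)*(-17205) = (9*13924 - 19592/3)*(-17205) = (125316 - 19592/3)*(-17205) = (356356/3)*(-17205) = -2043701660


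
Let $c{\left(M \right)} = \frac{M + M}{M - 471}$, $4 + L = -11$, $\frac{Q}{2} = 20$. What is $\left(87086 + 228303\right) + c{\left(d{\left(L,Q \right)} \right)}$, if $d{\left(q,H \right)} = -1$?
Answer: $\frac{74431805}{236} \approx 3.1539 \cdot 10^{5}$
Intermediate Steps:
$Q = 40$ ($Q = 2 \cdot 20 = 40$)
$L = -15$ ($L = -4 - 11 = -15$)
$c{\left(M \right)} = \frac{2 M}{-471 + M}$
$\left(87086 + 228303\right) + c{\left(d{\left(L,Q \right)} \right)} = \left(87086 + 228303\right) + 2 \left(-1\right) \frac{1}{-471 - 1} = 315389 + 2 \left(-1\right) \frac{1}{-472} = 315389 + 2 \left(-1\right) \left(- \frac{1}{472}\right) = 315389 + \frac{1}{236} = \frac{74431805}{236}$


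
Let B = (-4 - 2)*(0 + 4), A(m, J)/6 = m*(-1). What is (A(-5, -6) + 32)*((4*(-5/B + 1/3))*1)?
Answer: 403/3 ≈ 134.33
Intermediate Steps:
A(m, J) = -6*m (A(m, J) = 6*(m*(-1)) = 6*(-m) = -6*m)
B = -24 (B = -6*4 = -24)
(A(-5, -6) + 32)*((4*(-5/B + 1/3))*1) = (-6*(-5) + 32)*((4*(-5/(-24) + 1/3))*1) = (30 + 32)*((4*(-5*(-1/24) + 1*(⅓)))*1) = 62*((4*(5/24 + ⅓))*1) = 62*((4*(13/24))*1) = 62*((13/6)*1) = 62*(13/6) = 403/3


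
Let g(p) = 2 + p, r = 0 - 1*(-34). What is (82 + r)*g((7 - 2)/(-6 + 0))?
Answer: 406/3 ≈ 135.33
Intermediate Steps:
r = 34 (r = 0 + 34 = 34)
(82 + r)*g((7 - 2)/(-6 + 0)) = (82 + 34)*(2 + (7 - 2)/(-6 + 0)) = 116*(2 + 5/(-6)) = 116*(2 + 5*(-1/6)) = 116*(2 - 5/6) = 116*(7/6) = 406/3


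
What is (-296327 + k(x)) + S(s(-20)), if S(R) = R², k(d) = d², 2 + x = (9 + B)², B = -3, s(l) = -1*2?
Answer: -295167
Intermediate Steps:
s(l) = -2
x = 34 (x = -2 + (9 - 3)² = -2 + 6² = -2 + 36 = 34)
(-296327 + k(x)) + S(s(-20)) = (-296327 + 34²) + (-2)² = (-296327 + 1156) + 4 = -295171 + 4 = -295167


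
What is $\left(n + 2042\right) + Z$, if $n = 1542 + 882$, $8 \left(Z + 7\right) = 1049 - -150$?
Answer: $\frac{36871}{8} \approx 4608.9$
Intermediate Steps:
$Z = \frac{1143}{8}$ ($Z = -7 + \frac{1049 - -150}{8} = -7 + \frac{1049 + 150}{8} = -7 + \frac{1}{8} \cdot 1199 = -7 + \frac{1199}{8} = \frac{1143}{8} \approx 142.88$)
$n = 2424$
$\left(n + 2042\right) + Z = \left(2424 + 2042\right) + \frac{1143}{8} = 4466 + \frac{1143}{8} = \frac{36871}{8}$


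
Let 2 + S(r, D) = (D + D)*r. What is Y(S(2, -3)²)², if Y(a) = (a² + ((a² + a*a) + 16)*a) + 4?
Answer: 228028965994384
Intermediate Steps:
S(r, D) = -2 + 2*D*r (S(r, D) = -2 + (D + D)*r = -2 + (2*D)*r = -2 + 2*D*r)
Y(a) = 4 + a² + a*(16 + 2*a²) (Y(a) = (a² + ((a² + a²) + 16)*a) + 4 = (a² + (2*a² + 16)*a) + 4 = (a² + (16 + 2*a²)*a) + 4 = (a² + a*(16 + 2*a²)) + 4 = 4 + a² + a*(16 + 2*a²))
Y(S(2, -3)²)² = (4 + ((-2 + 2*(-3)*2)²)² + 2*((-2 + 2*(-3)*2)²)³ + 16*(-2 + 2*(-3)*2)²)² = (4 + ((-2 - 12)²)² + 2*((-2 - 12)²)³ + 16*(-2 - 12)²)² = (4 + ((-14)²)² + 2*((-14)²)³ + 16*(-14)²)² = (4 + 196² + 2*196³ + 16*196)² = (4 + 38416 + 2*7529536 + 3136)² = (4 + 38416 + 15059072 + 3136)² = 15100628² = 228028965994384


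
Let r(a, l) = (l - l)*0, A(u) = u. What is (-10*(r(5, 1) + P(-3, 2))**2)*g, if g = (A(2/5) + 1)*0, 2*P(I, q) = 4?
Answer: 0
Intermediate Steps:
P(I, q) = 2 (P(I, q) = (1/2)*4 = 2)
r(a, l) = 0 (r(a, l) = 0*0 = 0)
g = 0 (g = (2/5 + 1)*0 = (7/5)*0 = 0)
(-10*(r(5, 1) + P(-3, 2))**2)*g = -10*(0 + 2)**2*0 = -10*2**2*0 = -10*4*0 = -40*0 = 0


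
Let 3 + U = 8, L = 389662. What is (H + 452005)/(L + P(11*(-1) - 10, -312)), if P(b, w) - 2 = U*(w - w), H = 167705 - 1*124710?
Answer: 625/492 ≈ 1.2703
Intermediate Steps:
U = 5 (U = -3 + 8 = 5)
H = 42995 (H = 167705 - 124710 = 42995)
P(b, w) = 2 (P(b, w) = 2 + 5*(w - w) = 2 + 5*0 = 2 + 0 = 2)
(H + 452005)/(L + P(11*(-1) - 10, -312)) = (42995 + 452005)/(389662 + 2) = 495000/389664 = 495000*(1/389664) = 625/492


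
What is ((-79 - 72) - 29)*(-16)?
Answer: 2880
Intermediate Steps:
((-79 - 72) - 29)*(-16) = (-151 - 29)*(-16) = -180*(-16) = 2880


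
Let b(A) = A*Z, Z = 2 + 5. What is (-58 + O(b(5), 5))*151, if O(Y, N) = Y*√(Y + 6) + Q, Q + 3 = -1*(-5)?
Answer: -8456 + 5285*√41 ≈ 25385.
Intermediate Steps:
Z = 7
b(A) = 7*A (b(A) = A*7 = 7*A)
Q = 2 (Q = -3 - 1*(-5) = -3 + 5 = 2)
O(Y, N) = 2 + Y*√(6 + Y) (O(Y, N) = Y*√(Y + 6) + 2 = Y*√(6 + Y) + 2 = 2 + Y*√(6 + Y))
(-58 + O(b(5), 5))*151 = (-58 + (2 + (7*5)*√(6 + 7*5)))*151 = (-58 + (2 + 35*√(6 + 35)))*151 = (-58 + (2 + 35*√41))*151 = (-56 + 35*√41)*151 = -8456 + 5285*√41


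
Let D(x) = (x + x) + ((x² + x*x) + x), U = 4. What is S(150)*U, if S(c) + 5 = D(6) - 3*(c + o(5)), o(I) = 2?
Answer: -1484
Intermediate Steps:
D(x) = 2*x² + 3*x (D(x) = 2*x + ((x² + x²) + x) = 2*x + (2*x² + x) = 2*x + (x + 2*x²) = 2*x² + 3*x)
S(c) = 79 - 3*c (S(c) = -5 + (6*(3 + 2*6) - 3*(c + 2)) = -5 + (6*(3 + 12) - 3*(2 + c)) = -5 + (6*15 - (6 + 3*c)) = -5 + (90 + (-6 - 3*c)) = -5 + (84 - 3*c) = 79 - 3*c)
S(150)*U = (79 - 3*150)*4 = (79 - 450)*4 = -371*4 = -1484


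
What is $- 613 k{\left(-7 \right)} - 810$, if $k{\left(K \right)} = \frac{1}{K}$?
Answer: $- \frac{5057}{7} \approx -722.43$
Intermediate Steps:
$- 613 k{\left(-7 \right)} - 810 = - \frac{613}{-7} - 810 = \left(-613\right) \left(- \frac{1}{7}\right) - 810 = \frac{613}{7} - 810 = - \frac{5057}{7}$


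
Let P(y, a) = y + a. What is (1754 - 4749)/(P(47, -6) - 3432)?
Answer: 2995/3391 ≈ 0.88322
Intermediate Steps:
P(y, a) = a + y
(1754 - 4749)/(P(47, -6) - 3432) = (1754 - 4749)/((-6 + 47) - 3432) = -2995/(41 - 3432) = -2995/(-3391) = -2995*(-1/3391) = 2995/3391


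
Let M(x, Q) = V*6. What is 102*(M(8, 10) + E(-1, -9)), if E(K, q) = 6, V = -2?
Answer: -612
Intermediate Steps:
M(x, Q) = -12 (M(x, Q) = -2*6 = -12)
102*(M(8, 10) + E(-1, -9)) = 102*(-12 + 6) = 102*(-6) = -612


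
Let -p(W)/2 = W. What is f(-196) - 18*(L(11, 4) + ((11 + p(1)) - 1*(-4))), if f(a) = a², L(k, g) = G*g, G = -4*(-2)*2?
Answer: 37030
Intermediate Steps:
G = 16 (G = 8*2 = 16)
p(W) = -2*W
L(k, g) = 16*g
f(-196) - 18*(L(11, 4) + ((11 + p(1)) - 1*(-4))) = (-196)² - 18*(16*4 + ((11 - 2*1) - 1*(-4))) = 38416 - 18*(64 + ((11 - 2) + 4)) = 38416 - 18*(64 + (9 + 4)) = 38416 - 18*(64 + 13) = 38416 - 18*77 = 38416 - 1*1386 = 38416 - 1386 = 37030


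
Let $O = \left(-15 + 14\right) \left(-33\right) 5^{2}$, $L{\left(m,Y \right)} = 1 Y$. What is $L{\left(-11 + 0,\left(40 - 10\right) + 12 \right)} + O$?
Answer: $867$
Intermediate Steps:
$L{\left(m,Y \right)} = Y$
$O = 825$ ($O = \left(-1\right) \left(-33\right) 25 = 33 \cdot 25 = 825$)
$L{\left(-11 + 0,\left(40 - 10\right) + 12 \right)} + O = \left(\left(40 - 10\right) + 12\right) + 825 = \left(30 + 12\right) + 825 = 42 + 825 = 867$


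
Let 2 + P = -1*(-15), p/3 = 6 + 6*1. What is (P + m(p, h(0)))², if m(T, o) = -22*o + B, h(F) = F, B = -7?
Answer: 36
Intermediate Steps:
p = 36 (p = 3*(6 + 6*1) = 3*(6 + 6) = 3*12 = 36)
m(T, o) = -7 - 22*o (m(T, o) = -22*o - 7 = -7 - 22*o)
P = 13 (P = -2 - 1*(-15) = -2 + 15 = 13)
(P + m(p, h(0)))² = (13 + (-7 - 22*0))² = (13 + (-7 + 0))² = (13 - 7)² = 6² = 36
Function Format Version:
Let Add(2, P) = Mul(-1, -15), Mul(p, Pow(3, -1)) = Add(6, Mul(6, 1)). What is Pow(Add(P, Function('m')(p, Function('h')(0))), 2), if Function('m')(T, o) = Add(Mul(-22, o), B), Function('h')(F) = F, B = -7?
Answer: 36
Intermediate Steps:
p = 36 (p = Mul(3, Add(6, Mul(6, 1))) = Mul(3, Add(6, 6)) = Mul(3, 12) = 36)
Function('m')(T, o) = Add(-7, Mul(-22, o)) (Function('m')(T, o) = Add(Mul(-22, o), -7) = Add(-7, Mul(-22, o)))
P = 13 (P = Add(-2, Mul(-1, -15)) = Add(-2, 15) = 13)
Pow(Add(P, Function('m')(p, Function('h')(0))), 2) = Pow(Add(13, Add(-7, Mul(-22, 0))), 2) = Pow(Add(13, Add(-7, 0)), 2) = Pow(Add(13, -7), 2) = Pow(6, 2) = 36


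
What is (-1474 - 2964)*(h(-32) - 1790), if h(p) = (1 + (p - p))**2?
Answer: 7939582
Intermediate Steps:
h(p) = 1 (h(p) = (1 + 0)**2 = 1**2 = 1)
(-1474 - 2964)*(h(-32) - 1790) = (-1474 - 2964)*(1 - 1790) = -4438*(-1789) = 7939582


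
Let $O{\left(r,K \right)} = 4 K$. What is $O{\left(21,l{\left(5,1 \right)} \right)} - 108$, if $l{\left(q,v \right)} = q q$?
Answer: $-8$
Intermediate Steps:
$l{\left(q,v \right)} = q^{2}$
$O{\left(21,l{\left(5,1 \right)} \right)} - 108 = 4 \cdot 5^{2} - 108 = 4 \cdot 25 - 108 = 100 - 108 = -8$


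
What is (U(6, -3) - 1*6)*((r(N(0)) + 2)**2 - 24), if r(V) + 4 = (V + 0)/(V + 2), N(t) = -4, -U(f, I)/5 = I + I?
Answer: -576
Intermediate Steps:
U(f, I) = -10*I (U(f, I) = -5*(I + I) = -10*I)
r(V) = -4 + V/(2 + V) (r(V) = -4 + (V + 0)/(V + 2) = -4 + V/(2 + V))
(U(6, -3) - 1*6)*((r(N(0)) + 2)**2 - 24) = (-10*(-3) - 1*6)*(((-8 - 3*(-4))/(2 - 4) + 2)**2 - 24) = (30 - 6)*(((-8 + 12)/(-2) + 2)**2 - 24) = 24*((-1/2*4 + 2)**2 - 24) = 24*((-2 + 2)**2 - 24) = 24*(0**2 - 24) = 24*(0 - 24) = 24*(-24) = -576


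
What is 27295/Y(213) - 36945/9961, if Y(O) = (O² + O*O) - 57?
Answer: -3078324050/903273441 ≈ -3.4080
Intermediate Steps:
Y(O) = -57 + 2*O² (Y(O) = (O² + O²) - 57 = 2*O² - 57 = -57 + 2*O²)
27295/Y(213) - 36945/9961 = 27295/(-57 + 2*213²) - 36945/9961 = 27295/(-57 + 2*45369) - 36945*1/9961 = 27295/(-57 + 90738) - 36945/9961 = 27295/90681 - 36945/9961 = -3078324050/903273441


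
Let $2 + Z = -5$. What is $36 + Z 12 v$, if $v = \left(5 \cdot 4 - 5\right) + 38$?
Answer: $-4416$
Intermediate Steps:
$v = 53$ ($v = \left(20 - 5\right) + 38 = 15 + 38 = 53$)
$Z = -7$ ($Z = -2 - 5 = -7$)
$36 + Z 12 v = 36 + \left(-7\right) 12 \cdot 53 = 36 - 4452 = -4416$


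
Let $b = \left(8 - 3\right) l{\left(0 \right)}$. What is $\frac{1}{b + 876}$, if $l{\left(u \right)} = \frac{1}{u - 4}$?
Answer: $\frac{4}{3499} \approx 0.0011432$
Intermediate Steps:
$l{\left(u \right)} = \frac{1}{-4 + u}$
$b = - \frac{5}{4}$ ($b = \frac{8 - 3}{-4 + 0} = \frac{5}{-4} = 5 \left(- \frac{1}{4}\right) = - \frac{5}{4} \approx -1.25$)
$\frac{1}{b + 876} = \frac{1}{- \frac{5}{4} + 876} = \frac{1}{\frac{3499}{4}} = \frac{4}{3499}$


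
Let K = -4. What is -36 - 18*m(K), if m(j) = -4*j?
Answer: -324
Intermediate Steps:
-36 - 18*m(K) = -36 - (-72)*(-4) = -36 - 18*16 = -36 - 288 = -324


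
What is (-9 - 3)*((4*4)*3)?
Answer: -576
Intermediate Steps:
(-9 - 3)*((4*4)*3) = -192*3 = -12*48 = -576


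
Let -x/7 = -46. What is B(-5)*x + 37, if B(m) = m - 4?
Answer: -2861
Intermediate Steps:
x = 322 (x = -7*(-46) = 322)
B(m) = -4 + m
B(-5)*x + 37 = (-4 - 5)*322 + 37 = -9*322 + 37 = -2898 + 37 = -2861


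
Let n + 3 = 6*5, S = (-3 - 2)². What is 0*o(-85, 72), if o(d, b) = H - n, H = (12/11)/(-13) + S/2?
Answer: 0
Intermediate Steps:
S = 25 (S = (-5)² = 25)
n = 27 (n = -3 + 6*5 = -3 + 30 = 27)
H = 3551/286 (H = (12/11)/(-13) + 25/2 = (12*(1/11))*(-1/13) + 25*(½) = (12/11)*(-1/13) + 25/2 = -12/143 + 25/2 = 3551/286 ≈ 12.416)
o(d, b) = -4171/286 (o(d, b) = 3551/286 - 1*27 = 3551/286 - 27 = -4171/286)
0*o(-85, 72) = 0*(-4171/286) = 0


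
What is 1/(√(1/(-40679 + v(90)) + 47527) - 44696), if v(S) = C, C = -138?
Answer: -912178316/40769752057157 - 49*√32978462486/81539504114314 ≈ -2.2483e-5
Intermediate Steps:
v(S) = -138
1/(√(1/(-40679 + v(90)) + 47527) - 44696) = 1/(√(1/(-40679 - 138) + 47527) - 44696) = 1/(√(1/(-40817) + 47527) - 44696) = 1/(√(-1/40817 + 47527) - 44696) = 1/(√(1939909558/40817) - 44696) = 1/(√32978462486/833 - 44696) = 1/(-44696 + √32978462486/833)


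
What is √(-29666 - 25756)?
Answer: 3*I*√6158 ≈ 235.42*I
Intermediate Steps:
√(-29666 - 25756) = √(-55422) = 3*I*√6158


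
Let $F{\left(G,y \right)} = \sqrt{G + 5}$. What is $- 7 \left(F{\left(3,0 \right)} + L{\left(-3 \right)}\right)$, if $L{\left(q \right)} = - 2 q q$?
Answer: $126 - 14 \sqrt{2} \approx 106.2$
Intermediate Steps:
$L{\left(q \right)} = - 2 q^{2}$
$F{\left(G,y \right)} = \sqrt{5 + G}$
$- 7 \left(F{\left(3,0 \right)} + L{\left(-3 \right)}\right) = - 7 \left(\sqrt{5 + 3} - 2 \left(-3\right)^{2}\right) = - 7 \left(\sqrt{8} - 18\right) = - 7 \left(2 \sqrt{2} - 18\right) = - 7 \left(-18 + 2 \sqrt{2}\right) = 126 - 14 \sqrt{2}$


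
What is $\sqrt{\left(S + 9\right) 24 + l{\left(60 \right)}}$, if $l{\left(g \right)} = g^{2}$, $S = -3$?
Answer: $12 \sqrt{26} \approx 61.188$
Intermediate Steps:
$\sqrt{\left(S + 9\right) 24 + l{\left(60 \right)}} = \sqrt{\left(-3 + 9\right) 24 + 60^{2}} = \sqrt{6 \cdot 24 + 3600} = \sqrt{144 + 3600} = \sqrt{3744} = 12 \sqrt{26}$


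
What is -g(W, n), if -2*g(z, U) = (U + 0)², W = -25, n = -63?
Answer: 3969/2 ≈ 1984.5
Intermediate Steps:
g(z, U) = -U²/2 (g(z, U) = -(U + 0)²/2 = -U²/2)
-g(W, n) = -(-1)*(-63)²/2 = -(-1)*3969/2 = -1*(-3969/2) = 3969/2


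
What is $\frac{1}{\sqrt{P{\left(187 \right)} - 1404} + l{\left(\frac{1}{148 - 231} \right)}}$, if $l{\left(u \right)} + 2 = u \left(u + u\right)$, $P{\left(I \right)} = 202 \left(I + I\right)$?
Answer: $\frac{847347}{31415714054} + \frac{47458321 \sqrt{4634}}{879639993512} \approx 0.0036997$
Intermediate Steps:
$P{\left(I \right)} = 404 I$ ($P{\left(I \right)} = 202 \cdot 2 I = 404 I$)
$l{\left(u \right)} = -2 + 2 u^{2}$ ($l{\left(u \right)} = -2 + u \left(u + u\right) = -2 + u 2 u = -2 + 2 u^{2}$)
$\frac{1}{\sqrt{P{\left(187 \right)} - 1404} + l{\left(\frac{1}{148 - 231} \right)}} = \frac{1}{\sqrt{404 \cdot 187 - 1404} - \left(2 - 2 \left(\frac{1}{148 - 231}\right)^{2}\right)} = \frac{1}{\sqrt{75548 - 1404} - \left(2 - 2 \left(\frac{1}{-83}\right)^{2}\right)} = \frac{1}{\sqrt{74144} - \left(2 - 2 \left(- \frac{1}{83}\right)^{2}\right)} = \frac{1}{4 \sqrt{4634} + \left(-2 + 2 \cdot \frac{1}{6889}\right)} = \frac{1}{4 \sqrt{4634} + \left(-2 + \frac{2}{6889}\right)} = \frac{1}{4 \sqrt{4634} - \frac{13776}{6889}} = \frac{1}{- \frac{13776}{6889} + 4 \sqrt{4634}}$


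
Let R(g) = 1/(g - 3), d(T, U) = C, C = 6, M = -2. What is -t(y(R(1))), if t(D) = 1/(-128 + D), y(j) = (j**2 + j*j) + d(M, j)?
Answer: 2/243 ≈ 0.0082304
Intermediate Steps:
d(T, U) = 6
R(g) = 1/(-3 + g)
y(j) = 6 + 2*j**2 (y(j) = (j**2 + j*j) + 6 = (j**2 + j**2) + 6 = 2*j**2 + 6 = 6 + 2*j**2)
-t(y(R(1))) = -1/(-128 + (6 + 2*(1/(-3 + 1))**2)) = -1/(-128 + (6 + 2*(1/(-2))**2)) = -1/(-128 + (6 + 2*(-1/2)**2)) = -1/(-128 + (6 + 2*(1/4))) = -1/(-128 + (6 + 1/2)) = -1/(-128 + 13/2) = -1/(-243/2) = -1*(-2/243) = 2/243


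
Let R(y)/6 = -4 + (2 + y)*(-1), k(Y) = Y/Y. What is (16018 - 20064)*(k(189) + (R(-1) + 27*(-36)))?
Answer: 4050046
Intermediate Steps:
k(Y) = 1
R(y) = -36 - 6*y (R(y) = 6*(-4 + (2 + y)*(-1)) = 6*(-4 + (-2 - y)) = 6*(-6 - y) = -36 - 6*y)
(16018 - 20064)*(k(189) + (R(-1) + 27*(-36))) = (16018 - 20064)*(1 + ((-36 - 6*(-1)) + 27*(-36))) = -4046*(1 + ((-36 + 6) - 972)) = -4046*(1 + (-30 - 972)) = -4046*(1 - 1002) = -4046*(-1001) = 4050046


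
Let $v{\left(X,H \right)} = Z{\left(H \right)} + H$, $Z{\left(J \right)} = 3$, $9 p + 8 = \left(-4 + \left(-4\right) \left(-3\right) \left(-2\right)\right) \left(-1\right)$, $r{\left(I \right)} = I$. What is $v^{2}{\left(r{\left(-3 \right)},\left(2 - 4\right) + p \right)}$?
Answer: $\frac{841}{81} \approx 10.383$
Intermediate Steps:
$p = \frac{20}{9}$ ($p = - \frac{8}{9} + \frac{\left(-4 + \left(-4\right) \left(-3\right) \left(-2\right)\right) \left(-1\right)}{9} = - \frac{8}{9} + \frac{\left(-4 + 12 \left(-2\right)\right) \left(-1\right)}{9} = - \frac{8}{9} + \frac{\left(-4 - 24\right) \left(-1\right)}{9} = - \frac{8}{9} + \frac{\left(-28\right) \left(-1\right)}{9} = - \frac{8}{9} + \frac{1}{9} \cdot 28 = - \frac{8}{9} + \frac{28}{9} = \frac{20}{9} \approx 2.2222$)
$v{\left(X,H \right)} = 3 + H$
$v^{2}{\left(r{\left(-3 \right)},\left(2 - 4\right) + p \right)} = \left(3 + \left(\left(2 - 4\right) + \frac{20}{9}\right)\right)^{2} = \left(3 + \left(-2 + \frac{20}{9}\right)\right)^{2} = \left(3 + \frac{2}{9}\right)^{2} = \left(\frac{29}{9}\right)^{2} = \frac{841}{81}$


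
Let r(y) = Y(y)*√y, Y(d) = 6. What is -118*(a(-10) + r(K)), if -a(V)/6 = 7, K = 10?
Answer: 4956 - 708*√10 ≈ 2717.1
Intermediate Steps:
r(y) = 6*√y
a(V) = -42 (a(V) = -6*7 = -42)
-118*(a(-10) + r(K)) = -118*(-42 + 6*√10) = 4956 - 708*√10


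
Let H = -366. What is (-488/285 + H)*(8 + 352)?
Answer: -2515152/19 ≈ -1.3238e+5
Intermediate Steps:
(-488/285 + H)*(8 + 352) = (-488/285 - 366)*(8 + 352) = (-488*1/285 - 366)*360 = (-488/285 - 366)*360 = -104798/285*360 = -2515152/19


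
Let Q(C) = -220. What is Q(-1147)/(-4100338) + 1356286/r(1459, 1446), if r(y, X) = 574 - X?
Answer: -126391609837/81261244 ≈ -1555.4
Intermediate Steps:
Q(-1147)/(-4100338) + 1356286/r(1459, 1446) = -220/(-4100338) + 1356286/(574 - 1*1446) = -220*(-1/4100338) + 1356286/(574 - 1446) = 10/186379 + 1356286/(-872) = 10/186379 + 1356286*(-1/872) = 10/186379 - 678143/436 = -126391609837/81261244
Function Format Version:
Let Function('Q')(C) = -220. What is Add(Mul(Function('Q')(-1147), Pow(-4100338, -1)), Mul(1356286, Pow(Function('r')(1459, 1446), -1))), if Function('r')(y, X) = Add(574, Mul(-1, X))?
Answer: Rational(-126391609837, 81261244) ≈ -1555.4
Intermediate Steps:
Add(Mul(Function('Q')(-1147), Pow(-4100338, -1)), Mul(1356286, Pow(Function('r')(1459, 1446), -1))) = Add(Mul(-220, Pow(-4100338, -1)), Mul(1356286, Pow(Add(574, Mul(-1, 1446)), -1))) = Add(Mul(-220, Rational(-1, 4100338)), Mul(1356286, Pow(Add(574, -1446), -1))) = Add(Rational(10, 186379), Mul(1356286, Pow(-872, -1))) = Add(Rational(10, 186379), Mul(1356286, Rational(-1, 872))) = Add(Rational(10, 186379), Rational(-678143, 436)) = Rational(-126391609837, 81261244)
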